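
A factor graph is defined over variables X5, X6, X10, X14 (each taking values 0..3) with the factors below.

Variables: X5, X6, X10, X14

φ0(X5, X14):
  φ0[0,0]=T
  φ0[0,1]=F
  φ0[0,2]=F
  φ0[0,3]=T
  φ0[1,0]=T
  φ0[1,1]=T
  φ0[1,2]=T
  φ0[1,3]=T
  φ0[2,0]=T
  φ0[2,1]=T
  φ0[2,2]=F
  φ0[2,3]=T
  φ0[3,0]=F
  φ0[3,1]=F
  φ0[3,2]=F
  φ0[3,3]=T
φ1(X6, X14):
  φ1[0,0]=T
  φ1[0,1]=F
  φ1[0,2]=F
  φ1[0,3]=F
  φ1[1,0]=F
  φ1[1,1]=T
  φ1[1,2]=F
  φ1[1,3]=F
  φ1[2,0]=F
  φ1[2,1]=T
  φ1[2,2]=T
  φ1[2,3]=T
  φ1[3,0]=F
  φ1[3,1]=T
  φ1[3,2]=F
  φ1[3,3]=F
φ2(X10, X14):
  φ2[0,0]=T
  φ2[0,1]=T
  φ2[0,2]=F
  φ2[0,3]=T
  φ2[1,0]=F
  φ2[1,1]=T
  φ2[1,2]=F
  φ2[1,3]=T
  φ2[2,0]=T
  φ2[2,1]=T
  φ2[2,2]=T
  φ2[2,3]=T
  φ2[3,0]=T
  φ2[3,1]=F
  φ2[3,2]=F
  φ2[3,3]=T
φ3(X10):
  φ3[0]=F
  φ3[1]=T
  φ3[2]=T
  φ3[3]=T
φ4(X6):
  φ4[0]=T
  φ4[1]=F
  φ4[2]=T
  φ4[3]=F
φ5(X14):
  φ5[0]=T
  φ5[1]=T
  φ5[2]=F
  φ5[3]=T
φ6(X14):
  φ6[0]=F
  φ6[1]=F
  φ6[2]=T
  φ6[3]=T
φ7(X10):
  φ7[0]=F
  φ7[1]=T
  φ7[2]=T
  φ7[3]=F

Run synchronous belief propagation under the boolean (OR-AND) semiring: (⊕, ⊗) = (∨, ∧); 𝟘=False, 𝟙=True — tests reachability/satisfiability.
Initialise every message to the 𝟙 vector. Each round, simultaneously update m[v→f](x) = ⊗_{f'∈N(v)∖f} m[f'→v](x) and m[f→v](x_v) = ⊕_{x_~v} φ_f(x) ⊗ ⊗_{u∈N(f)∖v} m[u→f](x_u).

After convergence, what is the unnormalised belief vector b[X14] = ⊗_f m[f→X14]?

b[X14] = [F, F, F, T]

init: all messages = 𝟙 over 4 values
r1 m[φ0→X5] = [T, T, T, T]
r1 m[φ0→X14] = [T, T, T, T]
r1 m[φ1→X6] = [T, T, T, T]
r1 m[φ1→X14] = [T, T, T, T]
r1 m[φ2→X10] = [T, T, T, T]
r1 m[φ2→X14] = [T, T, T, T]
r1 m[φ3→X10] = [F, T, T, T]
r1 m[φ4→X6] = [T, F, T, F]
r1 m[φ5→X14] = [T, T, F, T]
r1 m[φ6→X14] = [F, F, T, T]
r1 m[φ7→X10] = [F, T, T, F]
r1 m[X5→φ0] = [T, T, T, T]
r1 m[X6→φ1] = [T, T, T, T]
r1 m[X6→φ4] = [T, T, T, T]
r1 m[X10→φ2] = [T, T, T, T]
r1 m[X10→φ3] = [T, T, T, T]
r1 m[X10→φ7] = [T, T, T, T]
r1 m[X14→φ0] = [T, T, T, T]
r1 m[X14→φ1] = [T, T, T, T]
r1 m[X14→φ2] = [T, T, T, T]
r1 m[X14→φ5] = [T, T, T, T]
r1 m[X14→φ6] = [T, T, T, T]
r2 m[φ0→X5] = [T, T, T, T]
r2 m[φ0→X14] = [T, T, T, T]
r2 m[φ1→X6] = [T, T, T, T]
r2 m[φ1→X14] = [T, T, T, T]
r2 m[φ2→X10] = [T, T, T, T]
r2 m[φ2→X14] = [T, T, T, T]
r2 m[φ3→X10] = [F, T, T, T]
r2 m[φ4→X6] = [T, F, T, F]
r2 m[φ5→X14] = [T, T, F, T]
r2 m[φ6→X14] = [F, F, T, T]
r2 m[φ7→X10] = [F, T, T, F]
r2 m[X5→φ0] = [T, T, T, T]
r2 m[X6→φ1] = [T, F, T, F]
r2 m[X6→φ4] = [T, T, T, T]
r2 m[X10→φ2] = [F, T, T, F]
r2 m[X10→φ3] = [F, T, T, F]
r2 m[X10→φ7] = [F, T, T, T]
r2 m[X14→φ0] = [F, F, F, T]
r2 m[X14→φ1] = [F, F, F, T]
r2 m[X14→φ2] = [F, F, F, T]
r2 m[X14→φ5] = [F, F, T, T]
r2 m[X14→φ6] = [T, T, F, T]
r3 m[φ0→X5] = [T, T, T, T]
r3 m[φ0→X14] = [T, T, T, T]
r3 m[φ1→X6] = [F, F, T, F]
r3 m[φ1→X14] = [T, T, T, T]
r3 m[φ2→X10] = [T, T, T, T]
r3 m[φ2→X14] = [T, T, T, T]
r3 m[φ3→X10] = [F, T, T, T]
r3 m[φ4→X6] = [T, F, T, F]
r3 m[φ5→X14] = [T, T, F, T]
r3 m[φ6→X14] = [F, F, T, T]
r3 m[φ7→X10] = [F, T, T, F]
r3 m[X5→φ0] = [T, T, T, T]
r3 m[X6→φ1] = [T, F, T, F]
r3 m[X6→φ4] = [T, T, T, T]
r3 m[X10→φ2] = [F, T, T, F]
r3 m[X10→φ3] = [F, T, T, F]
r3 m[X10→φ7] = [F, T, T, T]
r3 m[X14→φ0] = [F, F, F, T]
r3 m[X14→φ1] = [F, F, F, T]
r3 m[X14→φ2] = [F, F, F, T]
r3 m[X14→φ5] = [F, F, T, T]
r3 m[X14→φ6] = [T, T, F, T]
r4 m[φ0→X5] = [T, T, T, T]
r4 m[φ0→X14] = [T, T, T, T]
r4 m[φ1→X6] = [F, F, T, F]
r4 m[φ1→X14] = [T, T, T, T]
r4 m[φ2→X10] = [T, T, T, T]
r4 m[φ2→X14] = [T, T, T, T]
r4 m[φ3→X10] = [F, T, T, T]
r4 m[φ4→X6] = [T, F, T, F]
r4 m[φ5→X14] = [T, T, F, T]
r4 m[φ6→X14] = [F, F, T, T]
r4 m[φ7→X10] = [F, T, T, F]
r4 m[X5→φ0] = [T, T, T, T]
r4 m[X6→φ1] = [T, F, T, F]
r4 m[X6→φ4] = [F, F, T, F]
r4 m[X10→φ2] = [F, T, T, F]
r4 m[X10→φ3] = [F, T, T, F]
r4 m[X10→φ7] = [F, T, T, T]
r4 m[X14→φ0] = [F, F, F, T]
r4 m[X14→φ1] = [F, F, F, T]
r4 m[X14→φ2] = [F, F, F, T]
r4 m[X14→φ5] = [F, F, T, T]
r4 m[X14→φ6] = [T, T, F, T]
r5 m[φ0→X5] = [T, T, T, T]
r5 m[φ0→X14] = [T, T, T, T]
r5 m[φ1→X6] = [F, F, T, F]
r5 m[φ1→X14] = [T, T, T, T]
r5 m[φ2→X10] = [T, T, T, T]
r5 m[φ2→X14] = [T, T, T, T]
r5 m[φ3→X10] = [F, T, T, T]
r5 m[φ4→X6] = [T, F, T, F]
r5 m[φ5→X14] = [T, T, F, T]
r5 m[φ6→X14] = [F, F, T, T]
r5 m[φ7→X10] = [F, T, T, F]
r5 m[X5→φ0] = [T, T, T, T]
r5 m[X6→φ1] = [T, F, T, F]
r5 m[X6→φ4] = [F, F, T, F]
r5 m[X10→φ2] = [F, T, T, F]
r5 m[X10→φ3] = [F, T, T, F]
r5 m[X10→φ7] = [F, T, T, T]
r5 m[X14→φ0] = [F, F, F, T]
r5 m[X14→φ1] = [F, F, F, T]
r5 m[X14→φ2] = [F, F, F, T]
r5 m[X14→φ5] = [F, F, T, T]
r5 m[X14→φ6] = [T, T, F, T]
fixed point reached at round 5
b[X14] = ⊗ incoming = [F, F, F, T]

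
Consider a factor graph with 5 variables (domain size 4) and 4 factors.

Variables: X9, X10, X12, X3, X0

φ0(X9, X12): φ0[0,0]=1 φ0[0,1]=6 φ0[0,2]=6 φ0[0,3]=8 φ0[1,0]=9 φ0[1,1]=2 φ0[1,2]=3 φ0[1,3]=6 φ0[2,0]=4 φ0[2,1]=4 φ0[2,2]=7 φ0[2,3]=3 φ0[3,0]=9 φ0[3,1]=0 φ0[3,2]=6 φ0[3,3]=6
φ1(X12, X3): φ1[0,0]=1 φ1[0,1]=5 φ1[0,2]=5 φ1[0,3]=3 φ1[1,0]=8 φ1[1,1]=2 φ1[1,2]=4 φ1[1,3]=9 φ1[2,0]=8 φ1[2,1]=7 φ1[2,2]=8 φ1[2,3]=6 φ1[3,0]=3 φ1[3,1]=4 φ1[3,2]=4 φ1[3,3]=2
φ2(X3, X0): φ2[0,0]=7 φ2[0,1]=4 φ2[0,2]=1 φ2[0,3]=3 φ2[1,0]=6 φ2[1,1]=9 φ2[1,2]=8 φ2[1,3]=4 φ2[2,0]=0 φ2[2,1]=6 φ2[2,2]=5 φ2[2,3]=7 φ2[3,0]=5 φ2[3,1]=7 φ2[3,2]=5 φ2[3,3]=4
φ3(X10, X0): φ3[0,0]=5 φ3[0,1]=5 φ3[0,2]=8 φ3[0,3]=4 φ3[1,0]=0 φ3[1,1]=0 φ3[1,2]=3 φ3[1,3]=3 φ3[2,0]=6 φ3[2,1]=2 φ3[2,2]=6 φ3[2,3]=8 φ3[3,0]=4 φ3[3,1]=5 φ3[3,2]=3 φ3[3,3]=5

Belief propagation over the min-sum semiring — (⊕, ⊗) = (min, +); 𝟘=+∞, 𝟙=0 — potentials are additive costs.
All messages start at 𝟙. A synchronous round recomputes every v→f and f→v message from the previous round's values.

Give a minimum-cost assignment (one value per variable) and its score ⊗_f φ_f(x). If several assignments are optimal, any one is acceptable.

assignment: (X9=3, X10=1, X12=1, X3=2, X0=0); score = 4

init: all messages = 𝟙 over 4 values
r1 m[φ0→X9] = [1, 2, 3, 0]
r1 m[φ0→X12] = [1, 0, 3, 3]
r1 m[φ1→X12] = [1, 2, 6, 2]
r1 m[φ1→X3] = [1, 2, 4, 2]
r1 m[φ2→X3] = [1, 4, 0, 4]
r1 m[φ2→X0] = [0, 4, 1, 3]
r1 m[φ3→X10] = [4, 0, 2, 3]
r1 m[φ3→X0] = [0, 0, 3, 3]
r1 m[X9→φ0] = [0, 0, 0, 0]
r1 m[X10→φ3] = [0, 0, 0, 0]
r1 m[X12→φ0] = [0, 0, 0, 0]
r1 m[X12→φ1] = [0, 0, 0, 0]
r1 m[X3→φ1] = [0, 0, 0, 0]
r1 m[X3→φ2] = [0, 0, 0, 0]
r1 m[X0→φ2] = [0, 0, 0, 0]
r1 m[X0→φ3] = [0, 0, 0, 0]
r2 m[φ0→X9] = [1, 2, 3, 0]
r2 m[φ0→X12] = [1, 0, 3, 3]
r2 m[φ1→X12] = [1, 2, 6, 2]
r2 m[φ1→X3] = [1, 2, 4, 2]
r2 m[φ2→X3] = [1, 4, 0, 4]
r2 m[φ2→X0] = [0, 4, 1, 3]
r2 m[φ3→X10] = [4, 0, 2, 3]
r2 m[φ3→X0] = [0, 0, 3, 3]
r2 m[X9→φ0] = [0, 0, 0, 0]
r2 m[X10→φ3] = [0, 0, 0, 0]
r2 m[X12→φ0] = [1, 2, 6, 2]
r2 m[X12→φ1] = [1, 0, 3, 3]
r2 m[X3→φ1] = [1, 4, 0, 4]
r2 m[X3→φ2] = [1, 2, 4, 2]
r2 m[X0→φ2] = [0, 0, 3, 3]
r2 m[X0→φ3] = [0, 4, 1, 3]
r3 m[φ0→X9] = [2, 4, 5, 2]
r3 m[φ0→X12] = [1, 0, 3, 3]
r3 m[φ1→X12] = [2, 4, 8, 4]
r3 m[φ1→X3] = [2, 2, 4, 4]
r3 m[φ2→X3] = [4, 6, 0, 5]
r3 m[φ2→X0] = [4, 5, 2, 4]
r3 m[φ3→X10] = [5, 0, 6, 4]
r3 m[φ3→X0] = [0, 0, 3, 3]
r3 m[X9→φ0] = [0, 0, 0, 0]
r3 m[X10→φ3] = [0, 0, 0, 0]
r3 m[X12→φ0] = [1, 2, 6, 2]
r3 m[X12→φ1] = [1, 0, 3, 3]
r3 m[X3→φ1] = [1, 4, 0, 4]
r3 m[X3→φ2] = [1, 2, 4, 2]
r3 m[X0→φ2] = [0, 0, 3, 3]
r3 m[X0→φ3] = [0, 4, 1, 3]
r4 m[φ0→X9] = [2, 4, 5, 2]
r4 m[φ0→X12] = [1, 0, 3, 3]
r4 m[φ1→X12] = [2, 4, 8, 4]
r4 m[φ1→X3] = [2, 2, 4, 4]
r4 m[φ2→X3] = [4, 6, 0, 5]
r4 m[φ2→X0] = [4, 5, 2, 4]
r4 m[φ3→X10] = [5, 0, 6, 4]
r4 m[φ3→X0] = [0, 0, 3, 3]
r4 m[X9→φ0] = [0, 0, 0, 0]
r4 m[X10→φ3] = [0, 0, 0, 0]
r4 m[X12→φ0] = [2, 4, 8, 4]
r4 m[X12→φ1] = [1, 0, 3, 3]
r4 m[X3→φ1] = [4, 6, 0, 5]
r4 m[X3→φ2] = [2, 2, 4, 4]
r4 m[X0→φ2] = [0, 0, 3, 3]
r4 m[X0→φ3] = [4, 5, 2, 4]
r5 m[φ0→X9] = [3, 6, 6, 4]
r5 m[φ0→X12] = [1, 0, 3, 3]
r5 m[φ1→X12] = [5, 4, 8, 4]
r5 m[φ1→X3] = [2, 2, 4, 4]
r5 m[φ2→X3] = [4, 6, 0, 5]
r5 m[φ2→X0] = [4, 6, 3, 5]
r5 m[φ3→X10] = [8, 4, 7, 5]
r5 m[φ3→X0] = [0, 0, 3, 3]
r5 m[X9→φ0] = [0, 0, 0, 0]
r5 m[X10→φ3] = [0, 0, 0, 0]
r5 m[X12→φ0] = [2, 4, 8, 4]
r5 m[X12→φ1] = [1, 0, 3, 3]
r5 m[X3→φ1] = [4, 6, 0, 5]
r5 m[X3→φ2] = [2, 2, 4, 4]
r5 m[X0→φ2] = [0, 0, 3, 3]
r5 m[X0→φ3] = [4, 5, 2, 4]
r6 m[φ0→X9] = [3, 6, 6, 4]
r6 m[φ0→X12] = [1, 0, 3, 3]
r6 m[φ1→X12] = [5, 4, 8, 4]
r6 m[φ1→X3] = [2, 2, 4, 4]
r6 m[φ2→X3] = [4, 6, 0, 5]
r6 m[φ2→X0] = [4, 6, 3, 5]
r6 m[φ3→X10] = [8, 4, 7, 5]
r6 m[φ3→X0] = [0, 0, 3, 3]
r6 m[X9→φ0] = [0, 0, 0, 0]
r6 m[X10→φ3] = [0, 0, 0, 0]
r6 m[X12→φ0] = [5, 4, 8, 4]
r6 m[X12→φ1] = [1, 0, 3, 3]
r6 m[X3→φ1] = [4, 6, 0, 5]
r6 m[X3→φ2] = [2, 2, 4, 4]
r6 m[X0→φ2] = [0, 0, 3, 3]
r6 m[X0→φ3] = [4, 6, 3, 5]
r7 m[φ0→X9] = [6, 6, 7, 4]
r7 m[φ0→X12] = [1, 0, 3, 3]
r7 m[φ1→X12] = [5, 4, 8, 4]
r7 m[φ1→X3] = [2, 2, 4, 4]
r7 m[φ2→X3] = [4, 6, 0, 5]
r7 m[φ2→X0] = [4, 6, 3, 5]
r7 m[φ3→X10] = [9, 4, 8, 6]
r7 m[φ3→X0] = [0, 0, 3, 3]
r7 m[X9→φ0] = [0, 0, 0, 0]
r7 m[X10→φ3] = [0, 0, 0, 0]
r7 m[X12→φ0] = [5, 4, 8, 4]
r7 m[X12→φ1] = [1, 0, 3, 3]
r7 m[X3→φ1] = [4, 6, 0, 5]
r7 m[X3→φ2] = [2, 2, 4, 4]
r7 m[X0→φ2] = [0, 0, 3, 3]
r7 m[X0→φ3] = [4, 6, 3, 5]
r8 m[φ0→X9] = [6, 6, 7, 4]
r8 m[φ0→X12] = [1, 0, 3, 3]
r8 m[φ1→X12] = [5, 4, 8, 4]
r8 m[φ1→X3] = [2, 2, 4, 4]
r8 m[φ2→X3] = [4, 6, 0, 5]
r8 m[φ2→X0] = [4, 6, 3, 5]
r8 m[φ3→X10] = [9, 4, 8, 6]
r8 m[φ3→X0] = [0, 0, 3, 3]
r8 m[X9→φ0] = [0, 0, 0, 0]
r8 m[X10→φ3] = [0, 0, 0, 0]
r8 m[X12→φ0] = [5, 4, 8, 4]
r8 m[X12→φ1] = [1, 0, 3, 3]
r8 m[X3→φ1] = [4, 6, 0, 5]
r8 m[X3→φ2] = [2, 2, 4, 4]
r8 m[X0→φ2] = [0, 0, 3, 3]
r8 m[X0→φ3] = [4, 6, 3, 5]
fixed point reached at round 8
traceback from X9: (X9=3, X10=1, X12=1, X3=2, X0=0), score=4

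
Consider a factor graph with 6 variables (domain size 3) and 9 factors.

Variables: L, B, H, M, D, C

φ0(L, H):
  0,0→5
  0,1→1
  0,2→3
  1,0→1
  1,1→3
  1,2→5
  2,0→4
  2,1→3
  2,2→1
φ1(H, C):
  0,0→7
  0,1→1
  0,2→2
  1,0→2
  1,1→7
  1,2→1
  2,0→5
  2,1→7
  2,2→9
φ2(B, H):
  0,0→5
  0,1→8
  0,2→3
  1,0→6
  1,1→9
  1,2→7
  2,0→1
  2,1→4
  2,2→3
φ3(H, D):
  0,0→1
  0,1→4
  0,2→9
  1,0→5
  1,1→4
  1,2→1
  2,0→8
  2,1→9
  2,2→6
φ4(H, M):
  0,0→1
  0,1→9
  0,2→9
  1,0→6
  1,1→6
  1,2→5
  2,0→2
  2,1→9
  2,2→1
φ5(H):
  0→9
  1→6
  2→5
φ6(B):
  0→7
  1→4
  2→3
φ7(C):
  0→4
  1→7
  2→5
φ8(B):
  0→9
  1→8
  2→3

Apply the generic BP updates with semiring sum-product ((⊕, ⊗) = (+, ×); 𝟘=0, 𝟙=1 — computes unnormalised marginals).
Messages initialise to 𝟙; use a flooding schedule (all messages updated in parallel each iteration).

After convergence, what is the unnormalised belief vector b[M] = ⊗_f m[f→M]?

b[M] = [262455120, 859921920, 423036000]

init: all messages = 𝟙 over 3 values
r1 m[φ0→L] = [9, 9, 8]
r1 m[φ0→H] = [10, 7, 9]
r1 m[φ1→H] = [10, 10, 21]
r1 m[φ1→C] = [14, 15, 12]
r1 m[φ2→B] = [16, 22, 8]
r1 m[φ2→H] = [12, 21, 13]
r1 m[φ3→H] = [14, 10, 23]
r1 m[φ3→D] = [14, 17, 16]
r1 m[φ4→H] = [19, 17, 12]
r1 m[φ4→M] = [9, 24, 15]
r1 m[φ5→H] = [9, 6, 5]
r1 m[φ6→B] = [7, 4, 3]
r1 m[φ7→C] = [4, 7, 5]
r1 m[φ8→B] = [9, 8, 3]
r1 m[L→φ0] = [1, 1, 1]
r1 m[B→φ2] = [1, 1, 1]
r1 m[B→φ6] = [1, 1, 1]
r1 m[B→φ8] = [1, 1, 1]
r1 m[H→φ0] = [1, 1, 1]
r1 m[H→φ1] = [1, 1, 1]
r1 m[H→φ2] = [1, 1, 1]
r1 m[H→φ3] = [1, 1, 1]
r1 m[H→φ4] = [1, 1, 1]
r1 m[H→φ5] = [1, 1, 1]
r1 m[M→φ4] = [1, 1, 1]
r1 m[D→φ3] = [1, 1, 1]
r1 m[C→φ1] = [1, 1, 1]
r1 m[C→φ7] = [1, 1, 1]
r2 m[φ0→L] = [9, 9, 8]
r2 m[φ0→H] = [10, 7, 9]
r2 m[φ1→H] = [10, 10, 21]
r2 m[φ1→C] = [14, 15, 12]
r2 m[φ2→B] = [16, 22, 8]
r2 m[φ2→H] = [12, 21, 13]
r2 m[φ3→H] = [14, 10, 23]
r2 m[φ3→D] = [14, 17, 16]
r2 m[φ4→H] = [19, 17, 12]
r2 m[φ4→M] = [9, 24, 15]
r2 m[φ5→H] = [9, 6, 5]
r2 m[φ6→B] = [7, 4, 3]
r2 m[φ7→C] = [4, 7, 5]
r2 m[φ8→B] = [9, 8, 3]
r2 m[L→φ0] = [1, 1, 1]
r2 m[B→φ2] = [63, 32, 9]
r2 m[B→φ6] = [144, 176, 24]
r2 m[B→φ8] = [112, 88, 24]
r2 m[H→φ0] = [287280, 214200, 376740]
r2 m[H→φ1] = [287280, 149940, 161460]
r2 m[H→φ2] = [239400, 71400, 260820]
r2 m[H→φ3] = [205200, 149940, 147420]
r2 m[H→φ4] = [151200, 88200, 282555]
r2 m[H→φ5] = [319200, 249900, 678132]
r2 m[M→φ4] = [1, 1, 1]
r2 m[D→φ3] = [1, 1, 1]
r2 m[C→φ1] = [4, 7, 5]
r2 m[C→φ7] = [14, 15, 12]
r3 m[φ0→L] = [2780820, 2813580, 2168460]
r3 m[φ0→H] = [10, 7, 9]
r3 m[φ1→H] = [45, 62, 114]
r3 m[φ1→C] = [3118140, 2467080, 2177640]
r3 m[φ2→B] = [2550660, 3904740, 1307460]
r3 m[φ2→H] = [516, 828, 440]
r3 m[φ3→H] = [14, 10, 23]
r3 m[φ3→D] = [2134260, 2747340, 2881260]
r3 m[φ4→H] = [19, 17, 12]
r3 m[φ4→M] = [1245510, 4432995, 2084355]
r3 m[φ5→H] = [9, 6, 5]
r3 m[φ6→B] = [7, 4, 3]
r3 m[φ7→C] = [4, 7, 5]
r3 m[φ8→B] = [9, 8, 3]
r3 m[L→φ0] = [1, 1, 1]
r3 m[B→φ2] = [63, 32, 9]
r3 m[B→φ6] = [144, 176, 24]
r3 m[B→φ8] = [112, 88, 24]
r3 m[H→φ0] = [287280, 214200, 376740]
r3 m[H→φ1] = [287280, 149940, 161460]
r3 m[H→φ2] = [239400, 71400, 260820]
r3 m[H→φ3] = [205200, 149940, 147420]
r3 m[H→φ4] = [151200, 88200, 282555]
r3 m[H→φ5] = [319200, 249900, 678132]
r3 m[M→φ4] = [1, 1, 1]
r3 m[D→φ3] = [1, 1, 1]
r3 m[C→φ1] = [4, 7, 5]
r3 m[C→φ7] = [14, 15, 12]
r4 m[φ0→L] = [2780820, 2813580, 2168460]
r4 m[φ0→H] = [10, 7, 9]
r4 m[φ1→H] = [45, 62, 114]
r4 m[φ1→C] = [3118140, 2467080, 2177640]
r4 m[φ2→B] = [2550660, 3904740, 1307460]
r4 m[φ2→H] = [516, 828, 440]
r4 m[φ3→H] = [14, 10, 23]
r4 m[φ3→D] = [2134260, 2747340, 2881260]
r4 m[φ4→H] = [19, 17, 12]
r4 m[φ4→M] = [1245510, 4432995, 2084355]
r4 m[φ5→H] = [9, 6, 5]
r4 m[φ6→B] = [7, 4, 3]
r4 m[φ7→C] = [4, 7, 5]
r4 m[φ8→B] = [9, 8, 3]
r4 m[L→φ0] = [1, 1, 1]
r4 m[B→φ2] = [63, 32, 9]
r4 m[B→φ6] = [22955940, 31237920, 3922380]
r4 m[B→φ8] = [17854620, 15618960, 3922380]
r4 m[H→φ0] = [55588680, 52362720, 69220800]
r4 m[H→φ1] = [12353040, 5911920, 5464800]
r4 m[H→φ2] = [1077300, 442680, 1415880]
r4 m[H→φ3] = [39706200, 36653904, 27086400]
r4 m[H→φ4] = [29257200, 21561120, 51915600]
r4 m[H→φ5] = [61765200, 61089840, 124597440]
r4 m[M→φ4] = [1, 1, 1]
r4 m[D→φ3] = [1, 1, 1]
r4 m[C→φ1] = [4, 7, 5]
r4 m[C→φ7] = [3118140, 2467080, 2177640]
r5 m[φ0→L] = [537968520, 558780840, 448663680]
r5 m[φ0→H] = [10, 7, 9]
r5 m[φ1→H] = [45, 62, 114]
r5 m[φ1→C] = [125619120, 91990080, 79801200]
r5 m[φ2→B] = [13175580, 20359080, 7095660]
r5 m[φ2→H] = [516, 828, 440]
r5 m[φ3→H] = [14, 10, 23]
r5 m[φ3→D] = [439666920, 549218016, 556528104]
r5 m[φ4→H] = [19, 17, 12]
r5 m[φ4→M] = [262455120, 859921920, 423036000]
r5 m[φ5→H] = [9, 6, 5]
r5 m[φ6→B] = [7, 4, 3]
r5 m[φ7→C] = [4, 7, 5]
r5 m[φ8→B] = [9, 8, 3]
r5 m[L→φ0] = [1, 1, 1]
r5 m[B→φ2] = [63, 32, 9]
r5 m[B→φ6] = [22955940, 31237920, 3922380]
r5 m[B→φ8] = [17854620, 15618960, 3922380]
r5 m[H→φ0] = [55588680, 52362720, 69220800]
r5 m[H→φ1] = [12353040, 5911920, 5464800]
r5 m[H→φ2] = [1077300, 442680, 1415880]
r5 m[H→φ3] = [39706200, 36653904, 27086400]
r5 m[H→φ4] = [29257200, 21561120, 51915600]
r5 m[H→φ5] = [61765200, 61089840, 124597440]
r5 m[M→φ4] = [1, 1, 1]
r5 m[D→φ3] = [1, 1, 1]
r5 m[C→φ1] = [4, 7, 5]
r5 m[C→φ7] = [3118140, 2467080, 2177640]
r6 m[φ0→L] = [537968520, 558780840, 448663680]
r6 m[φ0→H] = [10, 7, 9]
r6 m[φ1→H] = [45, 62, 114]
r6 m[φ1→C] = [125619120, 91990080, 79801200]
r6 m[φ2→B] = [13175580, 20359080, 7095660]
r6 m[φ2→H] = [516, 828, 440]
r6 m[φ3→H] = [14, 10, 23]
r6 m[φ3→D] = [439666920, 549218016, 556528104]
r6 m[φ4→H] = [19, 17, 12]
r6 m[φ4→M] = [262455120, 859921920, 423036000]
r6 m[φ5→H] = [9, 6, 5]
r6 m[φ6→B] = [7, 4, 3]
r6 m[φ7→C] = [4, 7, 5]
r6 m[φ8→B] = [9, 8, 3]
r6 m[L→φ0] = [1, 1, 1]
r6 m[B→φ2] = [63, 32, 9]
r6 m[B→φ6] = [118580220, 162872640, 21286980]
r6 m[B→φ8] = [92229060, 81436320, 21286980]
r6 m[H→φ0] = [55588680, 52362720, 69220800]
r6 m[H→φ1] = [12353040, 5911920, 5464800]
r6 m[H→φ2] = [1077300, 442680, 1415880]
r6 m[H→φ3] = [39706200, 36653904, 27086400]
r6 m[H→φ4] = [29257200, 21561120, 51915600]
r6 m[H→φ5] = [61765200, 61089840, 124597440]
r6 m[M→φ4] = [1, 1, 1]
r6 m[D→φ3] = [1, 1, 1]
r6 m[C→φ1] = [4, 7, 5]
r6 m[C→φ7] = [125619120, 91990080, 79801200]
r7 m[φ0→L] = [537968520, 558780840, 448663680]
r7 m[φ0→H] = [10, 7, 9]
r7 m[φ1→H] = [45, 62, 114]
r7 m[φ1→C] = [125619120, 91990080, 79801200]
r7 m[φ2→B] = [13175580, 20359080, 7095660]
r7 m[φ2→H] = [516, 828, 440]
r7 m[φ3→H] = [14, 10, 23]
r7 m[φ3→D] = [439666920, 549218016, 556528104]
r7 m[φ4→H] = [19, 17, 12]
r7 m[φ4→M] = [262455120, 859921920, 423036000]
r7 m[φ5→H] = [9, 6, 5]
r7 m[φ6→B] = [7, 4, 3]
r7 m[φ7→C] = [4, 7, 5]
r7 m[φ8→B] = [9, 8, 3]
r7 m[L→φ0] = [1, 1, 1]
r7 m[B→φ2] = [63, 32, 9]
r7 m[B→φ6] = [118580220, 162872640, 21286980]
r7 m[B→φ8] = [92229060, 81436320, 21286980]
r7 m[H→φ0] = [55588680, 52362720, 69220800]
r7 m[H→φ1] = [12353040, 5911920, 5464800]
r7 m[H→φ2] = [1077300, 442680, 1415880]
r7 m[H→φ3] = [39706200, 36653904, 27086400]
r7 m[H→φ4] = [29257200, 21561120, 51915600]
r7 m[H→φ5] = [61765200, 61089840, 124597440]
r7 m[M→φ4] = [1, 1, 1]
r7 m[D→φ3] = [1, 1, 1]
r7 m[C→φ1] = [4, 7, 5]
r7 m[C→φ7] = [125619120, 91990080, 79801200]
fixed point reached at round 7
b[M] = ⊗ incoming = [262455120, 859921920, 423036000]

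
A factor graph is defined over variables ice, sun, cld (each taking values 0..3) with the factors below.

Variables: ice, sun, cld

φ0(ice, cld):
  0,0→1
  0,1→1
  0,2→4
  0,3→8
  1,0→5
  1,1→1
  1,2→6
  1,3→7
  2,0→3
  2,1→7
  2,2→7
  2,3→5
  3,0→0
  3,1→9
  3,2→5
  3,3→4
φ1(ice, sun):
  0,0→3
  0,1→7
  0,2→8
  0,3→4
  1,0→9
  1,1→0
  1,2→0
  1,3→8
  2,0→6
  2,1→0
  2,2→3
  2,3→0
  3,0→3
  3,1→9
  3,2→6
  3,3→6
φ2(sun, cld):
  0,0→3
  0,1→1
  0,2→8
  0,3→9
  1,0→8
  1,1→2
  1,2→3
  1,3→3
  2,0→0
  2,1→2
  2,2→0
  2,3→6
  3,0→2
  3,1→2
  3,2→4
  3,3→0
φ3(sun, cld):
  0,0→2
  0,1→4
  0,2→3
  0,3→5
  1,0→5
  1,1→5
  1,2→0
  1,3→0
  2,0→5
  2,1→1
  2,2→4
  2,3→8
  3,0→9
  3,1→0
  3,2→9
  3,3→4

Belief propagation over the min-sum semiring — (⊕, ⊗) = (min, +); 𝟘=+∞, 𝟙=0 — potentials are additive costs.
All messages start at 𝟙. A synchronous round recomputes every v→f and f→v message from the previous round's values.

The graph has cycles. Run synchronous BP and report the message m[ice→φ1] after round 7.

init: all messages = 𝟙 over 4 values
r1 m[φ0→ice] = [1, 1, 3, 0]
r1 m[φ0→cld] = [0, 1, 4, 4]
r1 m[φ1→ice] = [3, 0, 0, 3]
r1 m[φ1→sun] = [3, 0, 0, 0]
r1 m[φ2→sun] = [1, 2, 0, 0]
r1 m[φ2→cld] = [0, 1, 0, 0]
r1 m[φ3→sun] = [2, 0, 1, 0]
r1 m[φ3→cld] = [2, 0, 0, 0]
r1 m[ice→φ0] = [0, 0, 0, 0]
r1 m[ice→φ1] = [0, 0, 0, 0]
r1 m[sun→φ1] = [0, 0, 0, 0]
r1 m[sun→φ2] = [0, 0, 0, 0]
r1 m[sun→φ3] = [0, 0, 0, 0]
r1 m[cld→φ0] = [0, 0, 0, 0]
r1 m[cld→φ2] = [0, 0, 0, 0]
r1 m[cld→φ3] = [0, 0, 0, 0]
r2 m[φ0→ice] = [1, 1, 3, 0]
r2 m[φ0→cld] = [0, 1, 4, 4]
r2 m[φ1→ice] = [3, 0, 0, 3]
r2 m[φ1→sun] = [3, 0, 0, 0]
r2 m[φ2→sun] = [1, 2, 0, 0]
r2 m[φ2→cld] = [0, 1, 0, 0]
r2 m[φ3→sun] = [2, 0, 1, 0]
r2 m[φ3→cld] = [2, 0, 0, 0]
r2 m[ice→φ0] = [3, 0, 0, 3]
r2 m[ice→φ1] = [1, 1, 3, 0]
r2 m[sun→φ1] = [3, 2, 1, 0]
r2 m[sun→φ2] = [5, 0, 1, 0]
r2 m[sun→φ3] = [4, 2, 0, 0]
r2 m[cld→φ0] = [2, 1, 0, 0]
r2 m[cld→φ2] = [2, 1, 4, 4]
r2 m[cld→φ3] = [0, 2, 4, 4]
r3 m[φ0→ice] = [2, 2, 5, 2]
r3 m[φ0→cld] = [3, 1, 6, 5]
r3 m[φ1→ice] = [4, 1, 0, 6]
r3 m[φ1→sun] = [3, 1, 1, 3]
r3 m[φ2→sun] = [2, 3, 2, 3]
r3 m[φ2→cld] = [1, 2, 1, 0]
r3 m[φ3→sun] = [2, 4, 3, 2]
r3 m[φ3→cld] = [5, 0, 2, 2]
r3 m[ice→φ0] = [3, 0, 0, 3]
r3 m[ice→φ1] = [1, 1, 3, 0]
r3 m[sun→φ1] = [3, 2, 1, 0]
r3 m[sun→φ2] = [5, 0, 1, 0]
r3 m[sun→φ3] = [4, 2, 0, 0]
r3 m[cld→φ0] = [2, 1, 0, 0]
r3 m[cld→φ2] = [2, 1, 4, 4]
r3 m[cld→φ3] = [0, 2, 4, 4]
r4 m[φ0→ice] = [2, 2, 5, 2]
r4 m[φ0→cld] = [3, 1, 6, 5]
r4 m[φ1→ice] = [4, 1, 0, 6]
r4 m[φ1→sun] = [3, 1, 1, 3]
r4 m[φ2→sun] = [2, 3, 2, 3]
r4 m[φ2→cld] = [1, 2, 1, 0]
r4 m[φ3→sun] = [2, 4, 3, 2]
r4 m[φ3→cld] = [5, 0, 2, 2]
r4 m[ice→φ0] = [4, 1, 0, 6]
r4 m[ice→φ1] = [2, 2, 5, 2]
r4 m[sun→φ1] = [4, 7, 5, 5]
r4 m[sun→φ2] = [5, 5, 4, 5]
r4 m[sun→φ3] = [5, 4, 3, 6]
r4 m[cld→φ0] = [6, 2, 3, 2]
r4 m[cld→φ2] = [8, 1, 8, 7]
r4 m[cld→φ3] = [4, 3, 7, 5]
r5 m[φ0→ice] = [3, 3, 7, 6]
r5 m[φ0→cld] = [3, 2, 7, 5]
r5 m[φ1→ice] = [7, 5, 5, 7]
r5 m[φ1→sun] = [5, 2, 2, 5]
r5 m[φ2→sun] = [2, 3, 3, 3]
r5 m[φ2→cld] = [4, 6, 4, 5]
r5 m[φ3→sun] = [6, 5, 4, 3]
r5 m[φ3→cld] = [7, 4, 4, 4]
r5 m[ice→φ0] = [4, 1, 0, 6]
r5 m[ice→φ1] = [2, 2, 5, 2]
r5 m[sun→φ1] = [4, 7, 5, 5]
r5 m[sun→φ2] = [5, 5, 4, 5]
r5 m[sun→φ3] = [5, 4, 3, 6]
r5 m[cld→φ0] = [6, 2, 3, 2]
r5 m[cld→φ2] = [8, 1, 8, 7]
r5 m[cld→φ3] = [4, 3, 7, 5]
r6 m[φ0→ice] = [3, 3, 7, 6]
r6 m[φ0→cld] = [3, 2, 7, 5]
r6 m[φ1→ice] = [7, 5, 5, 7]
r6 m[φ1→sun] = [5, 2, 2, 5]
r6 m[φ2→sun] = [2, 3, 3, 3]
r6 m[φ2→cld] = [4, 6, 4, 5]
r6 m[φ3→sun] = [6, 5, 4, 3]
r6 m[φ3→cld] = [7, 4, 4, 4]
r6 m[ice→φ0] = [7, 5, 5, 7]
r6 m[ice→φ1] = [3, 3, 7, 6]
r6 m[sun→φ1] = [8, 8, 7, 6]
r6 m[sun→φ2] = [11, 7, 6, 8]
r6 m[sun→φ3] = [7, 5, 5, 8]
r6 m[cld→φ0] = [11, 10, 8, 9]
r6 m[cld→φ2] = [10, 6, 11, 9]
r6 m[cld→φ3] = [7, 8, 11, 10]
r7 m[φ0→ice] = [11, 11, 14, 11]
r7 m[φ0→cld] = [7, 6, 11, 10]
r7 m[φ1→ice] = [10, 7, 6, 11]
r7 m[φ1→sun] = [6, 3, 3, 7]
r7 m[φ2→sun] = [7, 8, 8, 8]
r7 m[φ2→cld] = [6, 8, 6, 8]
r7 m[φ3→sun] = [9, 10, 9, 8]
r7 m[φ3→cld] = [9, 6, 5, 5]
r7 m[ice→φ0] = [7, 5, 5, 7]
r7 m[ice→φ1] = [3, 3, 7, 6]
r7 m[sun→φ1] = [8, 8, 7, 6]
r7 m[sun→φ2] = [11, 7, 6, 8]
r7 m[sun→φ3] = [7, 5, 5, 8]
r7 m[cld→φ0] = [11, 10, 8, 9]
r7 m[cld→φ2] = [10, 6, 11, 9]
r7 m[cld→φ3] = [7, 8, 11, 10]

message @ round 7 = [3, 3, 7, 6]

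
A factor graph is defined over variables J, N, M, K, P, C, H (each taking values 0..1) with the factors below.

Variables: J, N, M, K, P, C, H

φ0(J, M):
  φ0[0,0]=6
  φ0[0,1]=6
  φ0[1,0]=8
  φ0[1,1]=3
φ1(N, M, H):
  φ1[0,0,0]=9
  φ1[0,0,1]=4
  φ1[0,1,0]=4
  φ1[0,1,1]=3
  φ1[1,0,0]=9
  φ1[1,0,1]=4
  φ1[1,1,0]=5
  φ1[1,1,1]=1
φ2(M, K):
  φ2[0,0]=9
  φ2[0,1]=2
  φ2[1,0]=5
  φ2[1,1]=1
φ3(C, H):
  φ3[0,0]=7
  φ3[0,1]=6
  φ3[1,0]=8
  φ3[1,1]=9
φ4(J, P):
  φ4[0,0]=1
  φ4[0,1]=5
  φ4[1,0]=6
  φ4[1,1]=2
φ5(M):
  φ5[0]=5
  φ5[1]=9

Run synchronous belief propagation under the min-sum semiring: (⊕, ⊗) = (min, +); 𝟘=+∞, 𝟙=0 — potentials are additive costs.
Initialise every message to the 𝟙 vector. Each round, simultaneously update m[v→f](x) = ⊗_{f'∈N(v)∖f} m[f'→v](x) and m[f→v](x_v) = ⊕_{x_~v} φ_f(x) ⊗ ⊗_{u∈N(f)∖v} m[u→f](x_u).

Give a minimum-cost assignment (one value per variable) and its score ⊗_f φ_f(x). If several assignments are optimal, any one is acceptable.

init: all messages = 𝟙 over 2 values
r1 m[φ0→J] = [6, 3]
r1 m[φ0→M] = [6, 3]
r1 m[φ1→N] = [3, 1]
r1 m[φ1→M] = [4, 1]
r1 m[φ1→H] = [4, 1]
r1 m[φ2→M] = [2, 1]
r1 m[φ2→K] = [5, 1]
r1 m[φ3→C] = [6, 8]
r1 m[φ3→H] = [7, 6]
r1 m[φ4→J] = [1, 2]
r1 m[φ4→P] = [1, 2]
r1 m[φ5→M] = [5, 9]
r1 m[J→φ0] = [0, 0]
r1 m[J→φ4] = [0, 0]
r1 m[N→φ1] = [0, 0]
r1 m[M→φ0] = [0, 0]
r1 m[M→φ1] = [0, 0]
r1 m[M→φ2] = [0, 0]
r1 m[M→φ5] = [0, 0]
r1 m[K→φ2] = [0, 0]
r1 m[P→φ4] = [0, 0]
r1 m[C→φ3] = [0, 0]
r1 m[H→φ1] = [0, 0]
r1 m[H→φ3] = [0, 0]
r2 m[φ0→J] = [6, 3]
r2 m[φ0→M] = [6, 3]
r2 m[φ1→N] = [3, 1]
r2 m[φ1→M] = [4, 1]
r2 m[φ1→H] = [4, 1]
r2 m[φ2→M] = [2, 1]
r2 m[φ2→K] = [5, 1]
r2 m[φ3→C] = [6, 8]
r2 m[φ3→H] = [7, 6]
r2 m[φ4→J] = [1, 2]
r2 m[φ4→P] = [1, 2]
r2 m[φ5→M] = [5, 9]
r2 m[J→φ0] = [1, 2]
r2 m[J→φ4] = [6, 3]
r2 m[N→φ1] = [0, 0]
r2 m[M→φ0] = [11, 11]
r2 m[M→φ1] = [13, 13]
r2 m[M→φ2] = [15, 13]
r2 m[M→φ5] = [12, 5]
r2 m[K→φ2] = [0, 0]
r2 m[P→φ4] = [0, 0]
r2 m[C→φ3] = [0, 0]
r2 m[H→φ1] = [7, 6]
r2 m[H→φ3] = [4, 1]
r3 m[φ0→J] = [17, 14]
r3 m[φ0→M] = [7, 5]
r3 m[φ1→N] = [22, 20]
r3 m[φ1→M] = [10, 7]
r3 m[φ1→H] = [17, 14]
r3 m[φ2→M] = [2, 1]
r3 m[φ2→K] = [18, 14]
r3 m[φ3→C] = [7, 10]
r3 m[φ3→H] = [7, 6]
r3 m[φ4→J] = [1, 2]
r3 m[φ4→P] = [7, 5]
r3 m[φ5→M] = [5, 9]
r3 m[J→φ0] = [1, 2]
r3 m[J→φ4] = [6, 3]
r3 m[N→φ1] = [0, 0]
r3 m[M→φ0] = [11, 11]
r3 m[M→φ1] = [13, 13]
r3 m[M→φ2] = [15, 13]
r3 m[M→φ5] = [12, 5]
r3 m[K→φ2] = [0, 0]
r3 m[P→φ4] = [0, 0]
r3 m[C→φ3] = [0, 0]
r3 m[H→φ1] = [7, 6]
r3 m[H→φ3] = [4, 1]
r4 m[φ0→J] = [17, 14]
r4 m[φ0→M] = [7, 5]
r4 m[φ1→N] = [22, 20]
r4 m[φ1→M] = [10, 7]
r4 m[φ1→H] = [17, 14]
r4 m[φ2→M] = [2, 1]
r4 m[φ2→K] = [18, 14]
r4 m[φ3→C] = [7, 10]
r4 m[φ3→H] = [7, 6]
r4 m[φ4→J] = [1, 2]
r4 m[φ4→P] = [7, 5]
r4 m[φ5→M] = [5, 9]
r4 m[J→φ0] = [1, 2]
r4 m[J→φ4] = [17, 14]
r4 m[N→φ1] = [0, 0]
r4 m[M→φ0] = [17, 17]
r4 m[M→φ1] = [14, 15]
r4 m[M→φ2] = [22, 21]
r4 m[M→φ5] = [19, 13]
r4 m[K→φ2] = [0, 0]
r4 m[P→φ4] = [0, 0]
r4 m[C→φ3] = [0, 0]
r4 m[H→φ1] = [7, 6]
r4 m[H→φ3] = [17, 14]
r5 m[φ0→J] = [23, 20]
r5 m[φ0→M] = [7, 5]
r5 m[φ1→N] = [24, 22]
r5 m[φ1→M] = [10, 7]
r5 m[φ1→H] = [19, 16]
r5 m[φ2→M] = [2, 1]
r5 m[φ2→K] = [26, 22]
r5 m[φ3→C] = [20, 23]
r5 m[φ3→H] = [7, 6]
r5 m[φ4→J] = [1, 2]
r5 m[φ4→P] = [18, 16]
r5 m[φ5→M] = [5, 9]
r5 m[J→φ0] = [1, 2]
r5 m[J→φ4] = [17, 14]
r5 m[N→φ1] = [0, 0]
r5 m[M→φ0] = [17, 17]
r5 m[M→φ1] = [14, 15]
r5 m[M→φ2] = [22, 21]
r5 m[M→φ5] = [19, 13]
r5 m[K→φ2] = [0, 0]
r5 m[P→φ4] = [0, 0]
r5 m[C→φ3] = [0, 0]
r5 m[H→φ1] = [7, 6]
r5 m[H→φ3] = [17, 14]
r6 m[φ0→J] = [23, 20]
r6 m[φ0→M] = [7, 5]
r6 m[φ1→N] = [24, 22]
r6 m[φ1→M] = [10, 7]
r6 m[φ1→H] = [19, 16]
r6 m[φ2→M] = [2, 1]
r6 m[φ2→K] = [26, 22]
r6 m[φ3→C] = [20, 23]
r6 m[φ3→H] = [7, 6]
r6 m[φ4→J] = [1, 2]
r6 m[φ4→P] = [18, 16]
r6 m[φ5→M] = [5, 9]
r6 m[J→φ0] = [1, 2]
r6 m[J→φ4] = [23, 20]
r6 m[N→φ1] = [0, 0]
r6 m[M→φ0] = [17, 17]
r6 m[M→φ1] = [14, 15]
r6 m[M→φ2] = [22, 21]
r6 m[M→φ5] = [19, 13]
r6 m[K→φ2] = [0, 0]
r6 m[P→φ4] = [0, 0]
r6 m[C→φ3] = [0, 0]
r6 m[H→φ1] = [7, 6]
r6 m[H→φ3] = [19, 16]
r7 m[φ0→J] = [23, 20]
r7 m[φ0→M] = [7, 5]
r7 m[φ1→N] = [24, 22]
r7 m[φ1→M] = [10, 7]
r7 m[φ1→H] = [19, 16]
r7 m[φ2→M] = [2, 1]
r7 m[φ2→K] = [26, 22]
r7 m[φ3→C] = [22, 25]
r7 m[φ3→H] = [7, 6]
r7 m[φ4→J] = [1, 2]
r7 m[φ4→P] = [24, 22]
r7 m[φ5→M] = [5, 9]
r7 m[J→φ0] = [1, 2]
r7 m[J→φ4] = [23, 20]
r7 m[N→φ1] = [0, 0]
r7 m[M→φ0] = [17, 17]
r7 m[M→φ1] = [14, 15]
r7 m[M→φ2] = [22, 21]
r7 m[M→φ5] = [19, 13]
r7 m[K→φ2] = [0, 0]
r7 m[P→φ4] = [0, 0]
r7 m[C→φ3] = [0, 0]
r7 m[H→φ1] = [7, 6]
r7 m[H→φ3] = [19, 16]
r8 m[φ0→J] = [23, 20]
r8 m[φ0→M] = [7, 5]
r8 m[φ1→N] = [24, 22]
r8 m[φ1→M] = [10, 7]
r8 m[φ1→H] = [19, 16]
r8 m[φ2→M] = [2, 1]
r8 m[φ2→K] = [26, 22]
r8 m[φ3→C] = [22, 25]
r8 m[φ3→H] = [7, 6]
r8 m[φ4→J] = [1, 2]
r8 m[φ4→P] = [24, 22]
r8 m[φ5→M] = [5, 9]
r8 m[J→φ0] = [1, 2]
r8 m[J→φ4] = [23, 20]
r8 m[N→φ1] = [0, 0]
r8 m[M→φ0] = [17, 17]
r8 m[M→φ1] = [14, 15]
r8 m[M→φ2] = [22, 21]
r8 m[M→φ5] = [19, 13]
r8 m[K→φ2] = [0, 0]
r8 m[P→φ4] = [0, 0]
r8 m[C→φ3] = [0, 0]
r8 m[H→φ1] = [7, 6]
r8 m[H→φ3] = [19, 16]
fixed point reached at round 8
traceback from J: (J=1, N=1, M=1, K=1, P=1, C=0, H=1), score=22

assignment: (J=1, N=1, M=1, K=1, P=1, C=0, H=1); score = 22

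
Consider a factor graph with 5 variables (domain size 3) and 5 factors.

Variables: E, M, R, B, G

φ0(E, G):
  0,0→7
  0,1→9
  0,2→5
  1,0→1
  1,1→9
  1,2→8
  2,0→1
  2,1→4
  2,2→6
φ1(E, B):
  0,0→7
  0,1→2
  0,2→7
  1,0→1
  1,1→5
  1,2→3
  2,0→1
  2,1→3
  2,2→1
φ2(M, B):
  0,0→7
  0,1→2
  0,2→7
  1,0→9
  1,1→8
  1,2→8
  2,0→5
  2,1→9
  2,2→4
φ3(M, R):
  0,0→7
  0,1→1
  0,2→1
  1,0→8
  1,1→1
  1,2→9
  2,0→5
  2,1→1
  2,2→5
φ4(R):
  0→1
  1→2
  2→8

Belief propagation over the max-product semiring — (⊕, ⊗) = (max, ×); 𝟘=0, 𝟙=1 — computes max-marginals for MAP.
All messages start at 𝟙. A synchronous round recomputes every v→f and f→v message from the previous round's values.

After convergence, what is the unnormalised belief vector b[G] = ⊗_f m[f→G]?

init: all messages = 𝟙 over 3 values
r1 m[φ0→E] = [9, 9, 6]
r1 m[φ0→G] = [7, 9, 8]
r1 m[φ1→E] = [7, 5, 3]
r1 m[φ1→B] = [7, 5, 7]
r1 m[φ2→M] = [7, 9, 9]
r1 m[φ2→B] = [9, 9, 8]
r1 m[φ3→M] = [7, 9, 5]
r1 m[φ3→R] = [8, 1, 9]
r1 m[φ4→R] = [1, 2, 8]
r1 m[E→φ0] = [1, 1, 1]
r1 m[E→φ1] = [1, 1, 1]
r1 m[M→φ2] = [1, 1, 1]
r1 m[M→φ3] = [1, 1, 1]
r1 m[R→φ3] = [1, 1, 1]
r1 m[R→φ4] = [1, 1, 1]
r1 m[B→φ1] = [1, 1, 1]
r1 m[B→φ2] = [1, 1, 1]
r1 m[G→φ0] = [1, 1, 1]
r2 m[φ0→E] = [9, 9, 6]
r2 m[φ0→G] = [7, 9, 8]
r2 m[φ1→E] = [7, 5, 3]
r2 m[φ1→B] = [7, 5, 7]
r2 m[φ2→M] = [7, 9, 9]
r2 m[φ2→B] = [9, 9, 8]
r2 m[φ3→M] = [7, 9, 5]
r2 m[φ3→R] = [8, 1, 9]
r2 m[φ4→R] = [1, 2, 8]
r2 m[E→φ0] = [7, 5, 3]
r2 m[E→φ1] = [9, 9, 6]
r2 m[M→φ2] = [7, 9, 5]
r2 m[M→φ3] = [7, 9, 9]
r2 m[R→φ3] = [1, 2, 8]
r2 m[R→φ4] = [8, 1, 9]
r2 m[B→φ1] = [9, 9, 8]
r2 m[B→φ2] = [7, 5, 7]
r2 m[G→φ0] = [1, 1, 1]
r3 m[φ0→E] = [9, 9, 6]
r3 m[φ0→G] = [49, 63, 40]
r3 m[φ1→E] = [63, 45, 27]
r3 m[φ1→B] = [63, 45, 63]
r3 m[φ2→M] = [49, 63, 45]
r3 m[φ2→B] = [81, 72, 72]
r3 m[φ3→M] = [8, 72, 40]
r3 m[φ3→R] = [72, 9, 81]
r3 m[φ4→R] = [1, 2, 8]
r3 m[E→φ0] = [7, 5, 3]
r3 m[E→φ1] = [9, 9, 6]
r3 m[M→φ2] = [7, 9, 5]
r3 m[M→φ3] = [7, 9, 9]
r3 m[R→φ3] = [1, 2, 8]
r3 m[R→φ4] = [8, 1, 9]
r3 m[B→φ1] = [9, 9, 8]
r3 m[B→φ2] = [7, 5, 7]
r3 m[G→φ0] = [1, 1, 1]
r4 m[φ0→E] = [9, 9, 6]
r4 m[φ0→G] = [49, 63, 40]
r4 m[φ1→E] = [63, 45, 27]
r4 m[φ1→B] = [63, 45, 63]
r4 m[φ2→M] = [49, 63, 45]
r4 m[φ2→B] = [81, 72, 72]
r4 m[φ3→M] = [8, 72, 40]
r4 m[φ3→R] = [72, 9, 81]
r4 m[φ4→R] = [1, 2, 8]
r4 m[E→φ0] = [63, 45, 27]
r4 m[E→φ1] = [9, 9, 6]
r4 m[M→φ2] = [8, 72, 40]
r4 m[M→φ3] = [49, 63, 45]
r4 m[R→φ3] = [1, 2, 8]
r4 m[R→φ4] = [72, 9, 81]
r4 m[B→φ1] = [81, 72, 72]
r4 m[B→φ2] = [63, 45, 63]
r4 m[G→φ0] = [1, 1, 1]
r5 m[φ0→E] = [9, 9, 6]
r5 m[φ0→G] = [441, 567, 360]
r5 m[φ1→E] = [567, 360, 216]
r5 m[φ1→B] = [63, 45, 63]
r5 m[φ2→M] = [441, 567, 405]
r5 m[φ2→B] = [648, 576, 576]
r5 m[φ3→M] = [8, 72, 40]
r5 m[φ3→R] = [504, 63, 567]
r5 m[φ4→R] = [1, 2, 8]
r5 m[E→φ0] = [63, 45, 27]
r5 m[E→φ1] = [9, 9, 6]
r5 m[M→φ2] = [8, 72, 40]
r5 m[M→φ3] = [49, 63, 45]
r5 m[R→φ3] = [1, 2, 8]
r5 m[R→φ4] = [72, 9, 81]
r5 m[B→φ1] = [81, 72, 72]
r5 m[B→φ2] = [63, 45, 63]
r5 m[G→φ0] = [1, 1, 1]
r6 m[φ0→E] = [9, 9, 6]
r6 m[φ0→G] = [441, 567, 360]
r6 m[φ1→E] = [567, 360, 216]
r6 m[φ1→B] = [63, 45, 63]
r6 m[φ2→M] = [441, 567, 405]
r6 m[φ2→B] = [648, 576, 576]
r6 m[φ3→M] = [8, 72, 40]
r6 m[φ3→R] = [504, 63, 567]
r6 m[φ4→R] = [1, 2, 8]
r6 m[E→φ0] = [567, 360, 216]
r6 m[E→φ1] = [9, 9, 6]
r6 m[M→φ2] = [8, 72, 40]
r6 m[M→φ3] = [441, 567, 405]
r6 m[R→φ3] = [1, 2, 8]
r6 m[R→φ4] = [504, 63, 567]
r6 m[B→φ1] = [648, 576, 576]
r6 m[B→φ2] = [63, 45, 63]
r6 m[G→φ0] = [1, 1, 1]
r7 m[φ0→E] = [9, 9, 6]
r7 m[φ0→G] = [3969, 5103, 2880]
r7 m[φ1→E] = [4536, 2880, 1728]
r7 m[φ1→B] = [63, 45, 63]
r7 m[φ2→M] = [441, 567, 405]
r7 m[φ2→B] = [648, 576, 576]
r7 m[φ3→M] = [8, 72, 40]
r7 m[φ3→R] = [4536, 567, 5103]
r7 m[φ4→R] = [1, 2, 8]
r7 m[E→φ0] = [567, 360, 216]
r7 m[E→φ1] = [9, 9, 6]
r7 m[M→φ2] = [8, 72, 40]
r7 m[M→φ3] = [441, 567, 405]
r7 m[R→φ3] = [1, 2, 8]
r7 m[R→φ4] = [504, 63, 567]
r7 m[B→φ1] = [648, 576, 576]
r7 m[B→φ2] = [63, 45, 63]
r7 m[G→φ0] = [1, 1, 1]
r8 m[φ0→E] = [9, 9, 6]
r8 m[φ0→G] = [3969, 5103, 2880]
r8 m[φ1→E] = [4536, 2880, 1728]
r8 m[φ1→B] = [63, 45, 63]
r8 m[φ2→M] = [441, 567, 405]
r8 m[φ2→B] = [648, 576, 576]
r8 m[φ3→M] = [8, 72, 40]
r8 m[φ3→R] = [4536, 567, 5103]
r8 m[φ4→R] = [1, 2, 8]
r8 m[E→φ0] = [4536, 2880, 1728]
r8 m[E→φ1] = [9, 9, 6]
r8 m[M→φ2] = [8, 72, 40]
r8 m[M→φ3] = [441, 567, 405]
r8 m[R→φ3] = [1, 2, 8]
r8 m[R→φ4] = [4536, 567, 5103]
r8 m[B→φ1] = [648, 576, 576]
r8 m[B→φ2] = [63, 45, 63]
r8 m[G→φ0] = [1, 1, 1]
r9 m[φ0→E] = [9, 9, 6]
r9 m[φ0→G] = [31752, 40824, 23040]
r9 m[φ1→E] = [4536, 2880, 1728]
r9 m[φ1→B] = [63, 45, 63]
r9 m[φ2→M] = [441, 567, 405]
r9 m[φ2→B] = [648, 576, 576]
r9 m[φ3→M] = [8, 72, 40]
r9 m[φ3→R] = [4536, 567, 5103]
r9 m[φ4→R] = [1, 2, 8]
r9 m[E→φ0] = [4536, 2880, 1728]
r9 m[E→φ1] = [9, 9, 6]
r9 m[M→φ2] = [8, 72, 40]
r9 m[M→φ3] = [441, 567, 405]
r9 m[R→φ3] = [1, 2, 8]
r9 m[R→φ4] = [4536, 567, 5103]
r9 m[B→φ1] = [648, 576, 576]
r9 m[B→φ2] = [63, 45, 63]
r9 m[G→φ0] = [1, 1, 1]
r10 m[φ0→E] = [9, 9, 6]
r10 m[φ0→G] = [31752, 40824, 23040]
r10 m[φ1→E] = [4536, 2880, 1728]
r10 m[φ1→B] = [63, 45, 63]
r10 m[φ2→M] = [441, 567, 405]
r10 m[φ2→B] = [648, 576, 576]
r10 m[φ3→M] = [8, 72, 40]
r10 m[φ3→R] = [4536, 567, 5103]
r10 m[φ4→R] = [1, 2, 8]
r10 m[E→φ0] = [4536, 2880, 1728]
r10 m[E→φ1] = [9, 9, 6]
r10 m[M→φ2] = [8, 72, 40]
r10 m[M→φ3] = [441, 567, 405]
r10 m[R→φ3] = [1, 2, 8]
r10 m[R→φ4] = [4536, 567, 5103]
r10 m[B→φ1] = [648, 576, 576]
r10 m[B→φ2] = [63, 45, 63]
r10 m[G→φ0] = [1, 1, 1]
fixed point reached at round 10
b[G] = ⊗ incoming = [31752, 40824, 23040]

b[G] = [31752, 40824, 23040]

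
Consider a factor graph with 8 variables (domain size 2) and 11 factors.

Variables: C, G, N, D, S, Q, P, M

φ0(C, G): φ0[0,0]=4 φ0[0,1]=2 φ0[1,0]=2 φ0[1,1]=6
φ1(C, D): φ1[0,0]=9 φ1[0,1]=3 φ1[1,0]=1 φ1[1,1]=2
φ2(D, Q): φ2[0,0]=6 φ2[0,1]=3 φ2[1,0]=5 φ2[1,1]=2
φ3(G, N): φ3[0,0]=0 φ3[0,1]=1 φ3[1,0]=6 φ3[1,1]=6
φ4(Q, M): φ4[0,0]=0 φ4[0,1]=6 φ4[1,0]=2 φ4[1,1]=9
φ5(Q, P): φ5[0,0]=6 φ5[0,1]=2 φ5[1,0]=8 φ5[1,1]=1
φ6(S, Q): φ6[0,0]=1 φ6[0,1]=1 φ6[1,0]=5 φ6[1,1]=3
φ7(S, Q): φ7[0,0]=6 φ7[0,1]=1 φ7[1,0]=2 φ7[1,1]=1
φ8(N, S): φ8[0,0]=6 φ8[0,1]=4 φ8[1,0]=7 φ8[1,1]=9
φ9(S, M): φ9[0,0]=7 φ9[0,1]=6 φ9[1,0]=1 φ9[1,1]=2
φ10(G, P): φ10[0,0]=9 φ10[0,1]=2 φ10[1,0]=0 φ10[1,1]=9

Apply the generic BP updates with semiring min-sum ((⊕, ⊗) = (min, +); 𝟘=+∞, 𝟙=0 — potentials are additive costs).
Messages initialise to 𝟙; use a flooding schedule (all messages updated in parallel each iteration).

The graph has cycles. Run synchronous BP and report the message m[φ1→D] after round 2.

message @ round 2 = [1, 2]

init: all messages = 𝟙 over 2 values
r1 m[φ0→C] = [2, 2]
r1 m[φ0→G] = [2, 2]
r1 m[φ1→C] = [3, 1]
r1 m[φ1→D] = [1, 2]
r1 m[φ2→D] = [3, 2]
r1 m[φ2→Q] = [5, 2]
r1 m[φ3→G] = [0, 6]
r1 m[φ3→N] = [0, 1]
r1 m[φ4→Q] = [0, 2]
r1 m[φ4→M] = [0, 6]
r1 m[φ5→Q] = [2, 1]
r1 m[φ5→P] = [6, 1]
r1 m[φ6→S] = [1, 3]
r1 m[φ6→Q] = [1, 1]
r1 m[φ7→S] = [1, 1]
r1 m[φ7→Q] = [2, 1]
r1 m[φ8→N] = [4, 7]
r1 m[φ8→S] = [6, 4]
r1 m[φ9→S] = [6, 1]
r1 m[φ9→M] = [1, 2]
r1 m[φ10→G] = [2, 0]
r1 m[φ10→P] = [0, 2]
r1 m[C→φ0] = [0, 0]
r1 m[C→φ1] = [0, 0]
r1 m[G→φ0] = [0, 0]
r1 m[G→φ3] = [0, 0]
r1 m[G→φ10] = [0, 0]
r1 m[N→φ3] = [0, 0]
r1 m[N→φ8] = [0, 0]
r1 m[D→φ1] = [0, 0]
r1 m[D→φ2] = [0, 0]
r1 m[S→φ6] = [0, 0]
r1 m[S→φ7] = [0, 0]
r1 m[S→φ8] = [0, 0]
r1 m[S→φ9] = [0, 0]
r1 m[Q→φ2] = [0, 0]
r1 m[Q→φ4] = [0, 0]
r1 m[Q→φ5] = [0, 0]
r1 m[Q→φ6] = [0, 0]
r1 m[Q→φ7] = [0, 0]
r1 m[P→φ5] = [0, 0]
r1 m[P→φ10] = [0, 0]
r1 m[M→φ4] = [0, 0]
r1 m[M→φ9] = [0, 0]
r2 m[φ0→C] = [2, 2]
r2 m[φ0→G] = [2, 2]
r2 m[φ1→C] = [3, 1]
r2 m[φ1→D] = [1, 2]
r2 m[φ2→D] = [3, 2]
r2 m[φ2→Q] = [5, 2]
r2 m[φ3→G] = [0, 6]
r2 m[φ3→N] = [0, 1]
r2 m[φ4→Q] = [0, 2]
r2 m[φ4→M] = [0, 6]
r2 m[φ5→Q] = [2, 1]
r2 m[φ5→P] = [6, 1]
r2 m[φ6→S] = [1, 3]
r2 m[φ6→Q] = [1, 1]
r2 m[φ7→S] = [1, 1]
r2 m[φ7→Q] = [2, 1]
r2 m[φ8→N] = [4, 7]
r2 m[φ8→S] = [6, 4]
r2 m[φ9→S] = [6, 1]
r2 m[φ9→M] = [1, 2]
r2 m[φ10→G] = [2, 0]
r2 m[φ10→P] = [0, 2]
r2 m[C→φ0] = [3, 1]
r2 m[C→φ1] = [2, 2]
r2 m[G→φ0] = [2, 6]
r2 m[G→φ3] = [4, 2]
r2 m[G→φ10] = [2, 8]
r2 m[N→φ3] = [4, 7]
r2 m[N→φ8] = [0, 1]
r2 m[D→φ1] = [3, 2]
r2 m[D→φ2] = [1, 2]
r2 m[S→φ6] = [13, 6]
r2 m[S→φ7] = [13, 8]
r2 m[S→φ8] = [8, 5]
r2 m[S→φ9] = [8, 8]
r2 m[Q→φ2] = [5, 5]
r2 m[Q→φ4] = [10, 5]
r2 m[Q→φ5] = [8, 6]
r2 m[Q→φ6] = [9, 6]
r2 m[Q→φ7] = [8, 6]
r2 m[P→φ5] = [0, 2]
r2 m[P→φ10] = [6, 1]
r2 m[M→φ4] = [1, 2]
r2 m[M→φ9] = [0, 6]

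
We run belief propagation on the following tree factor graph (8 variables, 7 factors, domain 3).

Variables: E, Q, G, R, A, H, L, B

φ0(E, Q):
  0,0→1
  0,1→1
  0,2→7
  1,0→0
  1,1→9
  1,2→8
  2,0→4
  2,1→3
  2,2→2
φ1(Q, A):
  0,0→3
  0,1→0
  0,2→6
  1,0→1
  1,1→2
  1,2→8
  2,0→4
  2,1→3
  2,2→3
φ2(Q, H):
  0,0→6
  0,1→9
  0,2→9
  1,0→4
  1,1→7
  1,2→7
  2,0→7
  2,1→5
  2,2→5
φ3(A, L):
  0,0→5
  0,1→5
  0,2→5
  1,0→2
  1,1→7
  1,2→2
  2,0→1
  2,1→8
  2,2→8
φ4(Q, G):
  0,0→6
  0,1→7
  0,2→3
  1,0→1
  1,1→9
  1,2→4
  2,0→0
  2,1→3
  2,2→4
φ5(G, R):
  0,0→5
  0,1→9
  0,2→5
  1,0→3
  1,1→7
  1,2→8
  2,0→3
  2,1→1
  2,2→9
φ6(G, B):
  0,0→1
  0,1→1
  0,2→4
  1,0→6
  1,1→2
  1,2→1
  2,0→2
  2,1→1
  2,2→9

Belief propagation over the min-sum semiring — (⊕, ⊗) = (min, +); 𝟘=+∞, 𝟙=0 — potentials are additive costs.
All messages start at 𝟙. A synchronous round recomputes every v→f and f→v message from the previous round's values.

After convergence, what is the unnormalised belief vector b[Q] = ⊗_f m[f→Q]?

b[Q] = [13, 15, 17]

init: all messages = 𝟙 over 3 values
r1 m[φ0→E] = [1, 0, 2]
r1 m[φ0→Q] = [0, 1, 2]
r1 m[φ1→Q] = [0, 1, 3]
r1 m[φ1→A] = [1, 0, 3]
r1 m[φ2→Q] = [6, 4, 5]
r1 m[φ2→H] = [4, 5, 5]
r1 m[φ3→A] = [5, 2, 1]
r1 m[φ3→L] = [1, 5, 2]
r1 m[φ4→Q] = [3, 1, 0]
r1 m[φ4→G] = [0, 3, 3]
r1 m[φ5→G] = [5, 3, 1]
r1 m[φ5→R] = [3, 1, 5]
r1 m[φ6→G] = [1, 1, 1]
r1 m[φ6→B] = [1, 1, 1]
r1 m[E→φ0] = [0, 0, 0]
r1 m[Q→φ0] = [0, 0, 0]
r1 m[Q→φ1] = [0, 0, 0]
r1 m[Q→φ2] = [0, 0, 0]
r1 m[Q→φ4] = [0, 0, 0]
r1 m[G→φ4] = [0, 0, 0]
r1 m[G→φ5] = [0, 0, 0]
r1 m[G→φ6] = [0, 0, 0]
r1 m[R→φ5] = [0, 0, 0]
r1 m[A→φ1] = [0, 0, 0]
r1 m[A→φ3] = [0, 0, 0]
r1 m[H→φ2] = [0, 0, 0]
r1 m[L→φ3] = [0, 0, 0]
r1 m[B→φ6] = [0, 0, 0]
r2 m[φ0→E] = [1, 0, 2]
r2 m[φ0→Q] = [0, 1, 2]
r2 m[φ1→Q] = [0, 1, 3]
r2 m[φ1→A] = [1, 0, 3]
r2 m[φ2→Q] = [6, 4, 5]
r2 m[φ2→H] = [4, 5, 5]
r2 m[φ3→A] = [5, 2, 1]
r2 m[φ3→L] = [1, 5, 2]
r2 m[φ4→Q] = [3, 1, 0]
r2 m[φ4→G] = [0, 3, 3]
r2 m[φ5→G] = [5, 3, 1]
r2 m[φ5→R] = [3, 1, 5]
r2 m[φ6→G] = [1, 1, 1]
r2 m[φ6→B] = [1, 1, 1]
r2 m[E→φ0] = [0, 0, 0]
r2 m[Q→φ0] = [9, 6, 8]
r2 m[Q→φ1] = [9, 6, 7]
r2 m[Q→φ2] = [3, 3, 5]
r2 m[Q→φ4] = [6, 6, 10]
r2 m[G→φ4] = [6, 4, 2]
r2 m[G→φ5] = [1, 4, 4]
r2 m[G→φ6] = [5, 6, 4]
r2 m[R→φ5] = [0, 0, 0]
r2 m[A→φ1] = [5, 2, 1]
r2 m[A→φ3] = [1, 0, 3]
r2 m[H→φ2] = [0, 0, 0]
r2 m[L→φ3] = [0, 0, 0]
r2 m[B→φ6] = [0, 0, 0]
r3 m[φ0→E] = [7, 9, 9]
r3 m[φ0→Q] = [0, 1, 2]
r3 m[φ1→Q] = [2, 4, 4]
r3 m[φ1→A] = [7, 8, 10]
r3 m[φ2→Q] = [6, 4, 5]
r3 m[φ2→H] = [7, 10, 10]
r3 m[φ3→A] = [5, 2, 1]
r3 m[φ3→L] = [2, 6, 2]
r3 m[φ4→Q] = [5, 6, 6]
r3 m[φ4→G] = [7, 13, 9]
r3 m[φ5→G] = [5, 3, 1]
r3 m[φ5→R] = [6, 5, 6]
r3 m[φ6→G] = [1, 1, 1]
r3 m[φ6→B] = [6, 5, 7]
r3 m[E→φ0] = [0, 0, 0]
r3 m[Q→φ0] = [9, 6, 8]
r3 m[Q→φ1] = [9, 6, 7]
r3 m[Q→φ2] = [3, 3, 5]
r3 m[Q→φ4] = [6, 6, 10]
r3 m[G→φ4] = [6, 4, 2]
r3 m[G→φ5] = [1, 4, 4]
r3 m[G→φ6] = [5, 6, 4]
r3 m[R→φ5] = [0, 0, 0]
r3 m[A→φ1] = [5, 2, 1]
r3 m[A→φ3] = [1, 0, 3]
r3 m[H→φ2] = [0, 0, 0]
r3 m[L→φ3] = [0, 0, 0]
r3 m[B→φ6] = [0, 0, 0]
r4 m[φ0→E] = [7, 9, 9]
r4 m[φ0→Q] = [0, 1, 2]
r4 m[φ1→Q] = [2, 4, 4]
r4 m[φ1→A] = [7, 8, 10]
r4 m[φ2→Q] = [6, 4, 5]
r4 m[φ2→H] = [7, 10, 10]
r4 m[φ3→A] = [5, 2, 1]
r4 m[φ3→L] = [2, 6, 2]
r4 m[φ4→Q] = [5, 6, 6]
r4 m[φ4→G] = [7, 13, 9]
r4 m[φ5→G] = [5, 3, 1]
r4 m[φ5→R] = [6, 5, 6]
r4 m[φ6→G] = [1, 1, 1]
r4 m[φ6→B] = [6, 5, 7]
r4 m[E→φ0] = [0, 0, 0]
r4 m[Q→φ0] = [13, 14, 15]
r4 m[Q→φ1] = [11, 11, 13]
r4 m[Q→φ2] = [7, 11, 12]
r4 m[Q→φ4] = [8, 9, 11]
r4 m[G→φ4] = [6, 4, 2]
r4 m[G→φ5] = [8, 14, 10]
r4 m[G→φ6] = [12, 16, 10]
r4 m[R→φ5] = [0, 0, 0]
r4 m[A→φ1] = [5, 2, 1]
r4 m[A→φ3] = [7, 8, 10]
r4 m[H→φ2] = [0, 0, 0]
r4 m[L→φ3] = [0, 0, 0]
r4 m[B→φ6] = [0, 0, 0]
r5 m[φ0→E] = [14, 13, 17]
r5 m[φ0→Q] = [0, 1, 2]
r5 m[φ1→Q] = [2, 4, 4]
r5 m[φ1→A] = [12, 11, 16]
r5 m[φ2→Q] = [6, 4, 5]
r5 m[φ2→H] = [13, 16, 16]
r5 m[φ3→A] = [5, 2, 1]
r5 m[φ3→L] = [10, 12, 10]
r5 m[φ4→Q] = [5, 6, 6]
r5 m[φ4→G] = [10, 14, 11]
r5 m[φ5→G] = [5, 3, 1]
r5 m[φ5→R] = [13, 11, 13]
r5 m[φ6→G] = [1, 1, 1]
r5 m[φ6→B] = [12, 11, 16]
r5 m[E→φ0] = [0, 0, 0]
r5 m[Q→φ0] = [13, 14, 15]
r5 m[Q→φ1] = [11, 11, 13]
r5 m[Q→φ2] = [7, 11, 12]
r5 m[Q→φ4] = [8, 9, 11]
r5 m[G→φ4] = [6, 4, 2]
r5 m[G→φ5] = [8, 14, 10]
r5 m[G→φ6] = [12, 16, 10]
r5 m[R→φ5] = [0, 0, 0]
r5 m[A→φ1] = [5, 2, 1]
r5 m[A→φ3] = [7, 8, 10]
r5 m[H→φ2] = [0, 0, 0]
r5 m[L→φ3] = [0, 0, 0]
r5 m[B→φ6] = [0, 0, 0]
r6 m[φ0→E] = [14, 13, 17]
r6 m[φ0→Q] = [0, 1, 2]
r6 m[φ1→Q] = [2, 4, 4]
r6 m[φ1→A] = [12, 11, 16]
r6 m[φ2→Q] = [6, 4, 5]
r6 m[φ2→H] = [13, 16, 16]
r6 m[φ3→A] = [5, 2, 1]
r6 m[φ3→L] = [10, 12, 10]
r6 m[φ4→Q] = [5, 6, 6]
r6 m[φ4→G] = [10, 14, 11]
r6 m[φ5→G] = [5, 3, 1]
r6 m[φ5→R] = [13, 11, 13]
r6 m[φ6→G] = [1, 1, 1]
r6 m[φ6→B] = [12, 11, 16]
r6 m[E→φ0] = [0, 0, 0]
r6 m[Q→φ0] = [13, 14, 15]
r6 m[Q→φ1] = [11, 11, 13]
r6 m[Q→φ2] = [7, 11, 12]
r6 m[Q→φ4] = [8, 9, 11]
r6 m[G→φ4] = [6, 4, 2]
r6 m[G→φ5] = [11, 15, 12]
r6 m[G→φ6] = [15, 17, 12]
r6 m[R→φ5] = [0, 0, 0]
r6 m[A→φ1] = [5, 2, 1]
r6 m[A→φ3] = [12, 11, 16]
r6 m[H→φ2] = [0, 0, 0]
r6 m[L→φ3] = [0, 0, 0]
r6 m[B→φ6] = [0, 0, 0]
r7 m[φ0→E] = [14, 13, 17]
r7 m[φ0→Q] = [0, 1, 2]
r7 m[φ1→Q] = [2, 4, 4]
r7 m[φ1→A] = [12, 11, 16]
r7 m[φ2→Q] = [6, 4, 5]
r7 m[φ2→H] = [13, 16, 16]
r7 m[φ3→A] = [5, 2, 1]
r7 m[φ3→L] = [13, 17, 13]
r7 m[φ4→Q] = [5, 6, 6]
r7 m[φ4→G] = [10, 14, 11]
r7 m[φ5→G] = [5, 3, 1]
r7 m[φ5→R] = [15, 13, 16]
r7 m[φ6→G] = [1, 1, 1]
r7 m[φ6→B] = [14, 13, 18]
r7 m[E→φ0] = [0, 0, 0]
r7 m[Q→φ0] = [13, 14, 15]
r7 m[Q→φ1] = [11, 11, 13]
r7 m[Q→φ2] = [7, 11, 12]
r7 m[Q→φ4] = [8, 9, 11]
r7 m[G→φ4] = [6, 4, 2]
r7 m[G→φ5] = [11, 15, 12]
r7 m[G→φ6] = [15, 17, 12]
r7 m[R→φ5] = [0, 0, 0]
r7 m[A→φ1] = [5, 2, 1]
r7 m[A→φ3] = [12, 11, 16]
r7 m[H→φ2] = [0, 0, 0]
r7 m[L→φ3] = [0, 0, 0]
r7 m[B→φ6] = [0, 0, 0]
r8 m[φ0→E] = [14, 13, 17]
r8 m[φ0→Q] = [0, 1, 2]
r8 m[φ1→Q] = [2, 4, 4]
r8 m[φ1→A] = [12, 11, 16]
r8 m[φ2→Q] = [6, 4, 5]
r8 m[φ2→H] = [13, 16, 16]
r8 m[φ3→A] = [5, 2, 1]
r8 m[φ3→L] = [13, 17, 13]
r8 m[φ4→Q] = [5, 6, 6]
r8 m[φ4→G] = [10, 14, 11]
r8 m[φ5→G] = [5, 3, 1]
r8 m[φ5→R] = [15, 13, 16]
r8 m[φ6→G] = [1, 1, 1]
r8 m[φ6→B] = [14, 13, 18]
r8 m[E→φ0] = [0, 0, 0]
r8 m[Q→φ0] = [13, 14, 15]
r8 m[Q→φ1] = [11, 11, 13]
r8 m[Q→φ2] = [7, 11, 12]
r8 m[Q→φ4] = [8, 9, 11]
r8 m[G→φ4] = [6, 4, 2]
r8 m[G→φ5] = [11, 15, 12]
r8 m[G→φ6] = [15, 17, 12]
r8 m[R→φ5] = [0, 0, 0]
r8 m[A→φ1] = [5, 2, 1]
r8 m[A→φ3] = [12, 11, 16]
r8 m[H→φ2] = [0, 0, 0]
r8 m[L→φ3] = [0, 0, 0]
r8 m[B→φ6] = [0, 0, 0]
fixed point reached at round 8
b[Q] = ⊗ incoming = [13, 15, 17]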